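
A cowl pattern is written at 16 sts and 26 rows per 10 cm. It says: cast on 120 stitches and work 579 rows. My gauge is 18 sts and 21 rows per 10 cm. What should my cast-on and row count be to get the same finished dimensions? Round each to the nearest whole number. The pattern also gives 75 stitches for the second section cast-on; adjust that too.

Cast on 135 stitches; work 468 rows; second section cast-on 84 stitches.

Stitches: 120 × 18/16 = 135.00 → 135.
Rows: 579 × 21/26 = 467.65 → 468.
second section cast-on: 75 × 18/16 = 84.38 → 84.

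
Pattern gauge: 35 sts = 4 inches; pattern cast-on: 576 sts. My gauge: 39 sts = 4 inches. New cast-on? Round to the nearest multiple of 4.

Scale factor = 39 / 35 = 1.114.
576 × 39 / 35 = 641.83 sts.
→ 640 sts.

640 stitches.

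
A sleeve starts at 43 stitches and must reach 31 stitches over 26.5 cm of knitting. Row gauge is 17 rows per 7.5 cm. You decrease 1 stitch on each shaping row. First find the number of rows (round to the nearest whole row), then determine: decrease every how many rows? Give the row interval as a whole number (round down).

Decrease every 5th row.

Rows = 26.5 × 2.267 = 60.1 → 60 rows.
Stitches to remove: 12 → 12 shaping rows (at 1 st each).
60 / 12 = 5.00 → every 5 rows.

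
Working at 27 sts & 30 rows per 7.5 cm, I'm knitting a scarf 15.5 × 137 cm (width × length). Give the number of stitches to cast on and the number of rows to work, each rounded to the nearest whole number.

Stitch gauge = 27/7.5 = 3.6 sts/cm; 15.5 × 3.6 = 55.80 → 56 sts.
Row gauge = 30/7.5 = 4 rows/cm; 137 × 4 = 548.00 → 548 rows.

Cast on 56 stitches and work 548 rows.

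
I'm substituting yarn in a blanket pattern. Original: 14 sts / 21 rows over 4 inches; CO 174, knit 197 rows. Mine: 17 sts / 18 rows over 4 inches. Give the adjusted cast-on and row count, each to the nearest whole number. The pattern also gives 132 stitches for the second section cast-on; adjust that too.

Cast on 211 stitches; work 169 rows; second section cast-on 160 stitches.

Stitches: 174 × 17/14 = 211.29 → 211.
Rows: 197 × 18/21 = 168.86 → 169.
second section cast-on: 132 × 17/14 = 160.29 → 160.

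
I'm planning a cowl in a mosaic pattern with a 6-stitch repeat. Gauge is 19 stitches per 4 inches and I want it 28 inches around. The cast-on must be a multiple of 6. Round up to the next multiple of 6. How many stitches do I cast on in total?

Cast on 138 stitches.

19 / 4 = 4.75 sts per inch.
28 × 4.75 = 133.00 sts.
Next multiple of 6: 138.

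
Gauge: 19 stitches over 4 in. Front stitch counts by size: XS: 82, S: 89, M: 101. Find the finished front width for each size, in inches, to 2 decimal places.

19/4 = 4.75 sts per in.
XS: 82 / 4.75 = 17.263 → 17.26 in.
S: 89 / 4.75 = 18.737 → 18.74 in.
M: 101 / 4.75 = 21.263 → 21.26 in.

XS 17.26 inches; S 18.74 inches; M 21.26 inches.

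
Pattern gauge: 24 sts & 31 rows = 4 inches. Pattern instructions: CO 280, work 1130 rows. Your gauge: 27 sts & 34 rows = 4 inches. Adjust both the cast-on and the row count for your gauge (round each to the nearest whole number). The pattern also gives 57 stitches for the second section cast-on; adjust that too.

Stitches: 280 × 27/24 = 315.00 → 315.
Rows: 1130 × 34/31 = 1239.35 → 1239.
second section cast-on: 57 × 27/24 = 64.12 → 64.

Cast on 315 stitches; work 1239 rows; second section cast-on 64 stitches.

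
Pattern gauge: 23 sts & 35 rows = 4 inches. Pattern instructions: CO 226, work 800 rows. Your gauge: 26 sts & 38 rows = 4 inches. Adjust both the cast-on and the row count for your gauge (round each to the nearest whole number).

Cast on 255 stitches; work 869 rows.

Stitches: 226 × 26/23 = 255.48 → 255.
Rows: 800 × 38/35 = 868.57 → 869.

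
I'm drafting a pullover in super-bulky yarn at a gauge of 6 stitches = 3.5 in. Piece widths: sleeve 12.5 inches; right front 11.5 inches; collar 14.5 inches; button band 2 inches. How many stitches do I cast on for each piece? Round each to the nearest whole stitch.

Rate = 6/3.5 = 1.714 sts per in.
sleeve: 12.5 × 1.714 = 21.43 → 21.
right front: 11.5 × 1.714 = 19.71 → 20.
collar: 14.5 × 1.714 = 24.86 → 25.
button band: 2 × 1.714 = 3.43 → 3.

sleeve 21; right front 20; collar 25; button band 3.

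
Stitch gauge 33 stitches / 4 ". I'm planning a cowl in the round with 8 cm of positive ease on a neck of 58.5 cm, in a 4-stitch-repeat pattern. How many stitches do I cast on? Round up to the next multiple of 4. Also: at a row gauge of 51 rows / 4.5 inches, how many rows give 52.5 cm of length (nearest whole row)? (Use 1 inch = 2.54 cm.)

Cast on 216 stitches; work 234 rows.

Finished = 58.5 + 8 = 66.5 cm.
66.5 cm × 1/2.54 = 26.18 inches.
33/4 = 8.25 sts per in; 26.18 × 8.25 = 215.99 sts.
Next multiple of 4 → 216.
52.5 cm = 20.67 inches; × 11.333 = 234.25 → 234 rows.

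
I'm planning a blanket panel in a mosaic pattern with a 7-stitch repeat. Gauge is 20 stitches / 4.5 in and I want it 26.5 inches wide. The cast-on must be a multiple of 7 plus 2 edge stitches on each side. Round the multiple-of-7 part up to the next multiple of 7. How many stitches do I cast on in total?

Cast on 123 stitches.

20 / 4.5 = 4.444 sts per inch.
26.5 × 4.444 = 117.78 sts.
Less 4 edge sts → 113.78 for the repeat.
Next multiple of 7: 119.
Add back 4 edge sts → 123.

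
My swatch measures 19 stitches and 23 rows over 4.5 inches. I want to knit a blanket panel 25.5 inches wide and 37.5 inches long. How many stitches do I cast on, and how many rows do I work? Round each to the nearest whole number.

Cast on 108 stitches and work 192 rows.

Stitch gauge = 19/4.5 = 4.222 sts/in; 25.5 × 4.222 = 107.67 → 108 sts.
Row gauge = 23/4.5 = 5.111 rows/in; 37.5 × 5.111 = 191.67 → 192 rows.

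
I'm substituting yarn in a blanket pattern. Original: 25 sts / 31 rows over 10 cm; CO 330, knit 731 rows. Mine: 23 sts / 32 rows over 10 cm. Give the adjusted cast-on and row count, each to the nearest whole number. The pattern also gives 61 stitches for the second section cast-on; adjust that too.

Cast on 304 stitches; work 755 rows; second section cast-on 56 stitches.

Stitches: 330 × 23/25 = 303.60 → 304.
Rows: 731 × 32/31 = 754.58 → 755.
second section cast-on: 61 × 23/25 = 56.12 → 56.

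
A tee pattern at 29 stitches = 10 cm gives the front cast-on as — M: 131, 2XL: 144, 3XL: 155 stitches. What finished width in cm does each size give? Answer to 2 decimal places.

29/10 = 2.9 sts per cm.
M: 131 / 2.9 = 45.172 → 45.17 cm.
2XL: 144 / 2.9 = 49.655 → 49.66 cm.
3XL: 155 / 2.9 = 53.448 → 53.45 cm.

M 45.17 cm; 2XL 49.66 cm; 3XL 53.45 cm.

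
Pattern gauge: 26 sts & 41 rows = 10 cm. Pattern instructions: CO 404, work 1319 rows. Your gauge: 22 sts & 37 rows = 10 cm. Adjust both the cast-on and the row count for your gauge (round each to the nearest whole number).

Stitches: 404 × 22/26 = 341.85 → 342.
Rows: 1319 × 37/41 = 1190.32 → 1190.

Cast on 342 stitches; work 1190 rows.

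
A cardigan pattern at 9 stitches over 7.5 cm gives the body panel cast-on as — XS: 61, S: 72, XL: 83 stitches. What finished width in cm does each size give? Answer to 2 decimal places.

XS 50.83 cm; S 60.00 cm; XL 69.17 cm.

9/7.5 = 1.2 sts per cm.
XS: 61 / 1.2 = 50.833 → 50.83 cm.
S: 72 / 1.2 = 60.000 → 60.00 cm.
XL: 83 / 1.2 = 69.167 → 69.17 cm.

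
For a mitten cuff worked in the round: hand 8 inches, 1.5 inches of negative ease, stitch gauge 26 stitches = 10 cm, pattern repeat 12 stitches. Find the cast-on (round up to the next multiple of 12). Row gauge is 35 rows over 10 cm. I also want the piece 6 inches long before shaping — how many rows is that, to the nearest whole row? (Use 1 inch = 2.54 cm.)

Cast on 48 stitches; work 53 rows.

Finished = 8 − 1.5 = 6.5 inches.
6.5 inches × 2.54 = 16.51 cm.
26/10 = 2.6 sts per cm; 16.51 × 2.6 = 42.93 sts.
Next multiple of 12 → 48.
6 inches = 15.24 cm; × 3.5 = 53.34 → 53 rows.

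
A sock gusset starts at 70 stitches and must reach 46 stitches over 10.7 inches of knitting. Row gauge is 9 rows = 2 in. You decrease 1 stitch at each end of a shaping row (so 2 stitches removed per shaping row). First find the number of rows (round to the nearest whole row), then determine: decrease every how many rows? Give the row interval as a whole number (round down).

Rows = 10.7 × 4.5 = 48.1 → 48 rows.
Stitches to remove: 24 → 12 shaping rows (at 2 st each).
48 / 12 = 4.00 → every 4 rows.

Decrease every 4th row.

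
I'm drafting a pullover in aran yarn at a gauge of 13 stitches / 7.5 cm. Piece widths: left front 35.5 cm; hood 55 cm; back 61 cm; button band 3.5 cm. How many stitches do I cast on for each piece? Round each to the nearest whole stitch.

left front 62; hood 95; back 106; button band 6.

Rate = 13/7.5 = 1.733 sts per cm.
left front: 35.5 × 1.733 = 61.53 → 62.
hood: 55 × 1.733 = 95.33 → 95.
back: 61 × 1.733 = 105.73 → 106.
button band: 3.5 × 1.733 = 6.07 → 6.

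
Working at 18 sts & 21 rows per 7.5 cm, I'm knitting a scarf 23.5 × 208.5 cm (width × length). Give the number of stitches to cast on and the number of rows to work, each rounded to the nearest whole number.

Stitch gauge = 18/7.5 = 2.4 sts/cm; 23.5 × 2.4 = 56.40 → 56 sts.
Row gauge = 21/7.5 = 2.8 rows/cm; 208.5 × 2.8 = 583.80 → 584 rows.

Cast on 56 stitches and work 584 rows.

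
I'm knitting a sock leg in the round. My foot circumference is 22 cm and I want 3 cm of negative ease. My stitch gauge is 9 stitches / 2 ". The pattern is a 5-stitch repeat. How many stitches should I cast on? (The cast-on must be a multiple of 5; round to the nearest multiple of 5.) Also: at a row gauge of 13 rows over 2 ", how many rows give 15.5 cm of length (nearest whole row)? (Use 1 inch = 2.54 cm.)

Cast on 35 stitches; work 40 rows.

Finished = 22 − 3 = 19 cm.
19 cm × 1/2.54 = 7.48 inches.
9/2 = 4.5 sts per in; 7.48 × 4.5 = 33.66 sts.
Nearest multiple of 5 → 35.
15.5 cm = 6.10 inches; × 6.5 = 39.67 → 40 rows.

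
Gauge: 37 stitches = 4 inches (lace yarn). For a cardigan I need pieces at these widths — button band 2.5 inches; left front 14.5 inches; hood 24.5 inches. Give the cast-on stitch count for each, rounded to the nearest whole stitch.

button band 23; left front 134; hood 227.

Rate = 37/4 = 9.25 sts per in.
button band: 2.5 × 9.25 = 23.12 → 23.
left front: 14.5 × 9.25 = 134.12 → 134.
hood: 24.5 × 9.25 = 226.62 → 227.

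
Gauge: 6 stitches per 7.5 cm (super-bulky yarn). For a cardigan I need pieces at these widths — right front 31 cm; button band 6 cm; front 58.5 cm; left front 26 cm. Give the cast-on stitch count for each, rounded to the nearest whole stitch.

Rate = 6/7.5 = 0.8 sts per cm.
right front: 31 × 0.8 = 24.80 → 25.
button band: 6 × 0.8 = 4.80 → 5.
front: 58.5 × 0.8 = 46.80 → 47.
left front: 26 × 0.8 = 20.80 → 21.

right front 25; button band 5; front 47; left front 21.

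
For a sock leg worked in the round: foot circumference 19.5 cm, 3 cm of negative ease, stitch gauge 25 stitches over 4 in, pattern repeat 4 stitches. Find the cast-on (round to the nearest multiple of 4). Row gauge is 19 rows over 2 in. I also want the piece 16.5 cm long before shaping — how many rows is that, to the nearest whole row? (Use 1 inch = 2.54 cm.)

Cast on 40 stitches; work 62 rows.

Finished = 19.5 − 3 = 16.5 cm.
16.5 cm × 1/2.54 = 6.50 inches.
25/4 = 6.25 sts per in; 6.50 × 6.25 = 40.60 sts.
Nearest multiple of 4 → 40.
16.5 cm = 6.50 inches; × 9.5 = 61.71 → 62 rows.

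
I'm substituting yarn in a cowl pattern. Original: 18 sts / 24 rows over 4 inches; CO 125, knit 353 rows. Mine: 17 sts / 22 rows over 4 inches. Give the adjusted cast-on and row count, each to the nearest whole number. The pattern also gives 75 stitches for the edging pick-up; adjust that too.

Cast on 118 stitches; work 324 rows; edging pick-up 71 stitches.

Stitches: 125 × 17/18 = 118.06 → 118.
Rows: 353 × 22/24 = 323.58 → 324.
edging pick-up: 75 × 17/18 = 70.83 → 71.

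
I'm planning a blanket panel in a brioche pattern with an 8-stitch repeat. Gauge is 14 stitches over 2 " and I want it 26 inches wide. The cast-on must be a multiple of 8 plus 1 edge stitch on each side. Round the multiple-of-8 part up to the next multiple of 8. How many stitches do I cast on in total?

186 stitches.

14 / 2 = 7 sts per inch.
26 × 7 = 182.00 sts.
Less 2 edge sts → 180.00 for the repeat.
Next multiple of 8: 184.
Add back 2 edge sts → 186.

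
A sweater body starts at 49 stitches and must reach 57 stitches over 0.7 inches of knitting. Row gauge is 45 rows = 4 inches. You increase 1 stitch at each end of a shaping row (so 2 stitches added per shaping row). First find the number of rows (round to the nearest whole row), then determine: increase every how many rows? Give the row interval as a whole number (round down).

Rows = 0.7 × 11.25 = 7.9 → 8 rows.
Stitches to add: 8 → 4 shaping rows (at 2 st each).
8 / 4 = 2.00 → every 2 rows.

Increase every 2nd row.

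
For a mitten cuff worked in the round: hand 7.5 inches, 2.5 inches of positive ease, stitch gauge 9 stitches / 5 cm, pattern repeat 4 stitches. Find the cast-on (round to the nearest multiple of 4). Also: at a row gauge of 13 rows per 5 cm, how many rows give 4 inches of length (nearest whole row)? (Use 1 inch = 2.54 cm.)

Cast on 44 stitches; work 26 rows.

Finished = 7.5 + 2.5 = 10 inches.
10 inches × 2.54 = 25.40 cm.
9/5 = 1.8 sts per cm; 25.40 × 1.8 = 45.72 sts.
Nearest multiple of 4 → 44.
4 inches = 10.16 cm; × 2.6 = 26.42 → 26 rows.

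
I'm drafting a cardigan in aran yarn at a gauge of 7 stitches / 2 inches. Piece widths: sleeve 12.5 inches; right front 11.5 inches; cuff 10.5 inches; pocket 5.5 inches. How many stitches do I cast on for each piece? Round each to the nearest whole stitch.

sleeve 44; right front 40; cuff 37; pocket 19.

Rate = 7/2 = 3.5 sts per in.
sleeve: 12.5 × 3.5 = 43.75 → 44.
right front: 11.5 × 3.5 = 40.25 → 40.
cuff: 10.5 × 3.5 = 36.75 → 37.
pocket: 5.5 × 3.5 = 19.25 → 19.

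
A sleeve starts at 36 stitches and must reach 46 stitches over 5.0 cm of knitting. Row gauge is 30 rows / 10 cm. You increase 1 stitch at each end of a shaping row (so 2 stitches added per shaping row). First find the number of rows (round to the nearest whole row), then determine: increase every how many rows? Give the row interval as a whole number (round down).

Rows = 5.0 × 3 = 15.0 → 15 rows.
Stitches to add: 10 → 5 shaping rows (at 2 st each).
15 / 5 = 3.00 → every 3 rows.

Increase every 3rd row.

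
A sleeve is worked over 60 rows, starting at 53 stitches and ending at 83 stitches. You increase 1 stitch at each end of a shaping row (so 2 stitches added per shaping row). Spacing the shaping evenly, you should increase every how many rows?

Stitches to add: |83 − 53| = 30.
Shaping rows needed: 30 / 2 = 15.
60 rows / 15 = every 4 rows.

Increase every 4th row.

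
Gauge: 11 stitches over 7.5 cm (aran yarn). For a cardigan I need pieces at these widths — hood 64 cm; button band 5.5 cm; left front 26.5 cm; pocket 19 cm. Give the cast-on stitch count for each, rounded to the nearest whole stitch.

Rate = 11/7.5 = 1.467 sts per cm.
hood: 64 × 1.467 = 93.87 → 94.
button band: 5.5 × 1.467 = 8.07 → 8.
left front: 26.5 × 1.467 = 38.87 → 39.
pocket: 19 × 1.467 = 27.87 → 28.

hood 94; button band 8; left front 39; pocket 28.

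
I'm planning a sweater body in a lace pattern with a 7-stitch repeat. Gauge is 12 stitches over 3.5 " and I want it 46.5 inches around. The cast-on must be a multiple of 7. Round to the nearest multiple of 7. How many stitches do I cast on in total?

12 / 3.5 = 3.429 sts per inch.
46.5 × 3.429 = 159.43 sts.
Nearest multiple of 7: 161.

CO 161 sts.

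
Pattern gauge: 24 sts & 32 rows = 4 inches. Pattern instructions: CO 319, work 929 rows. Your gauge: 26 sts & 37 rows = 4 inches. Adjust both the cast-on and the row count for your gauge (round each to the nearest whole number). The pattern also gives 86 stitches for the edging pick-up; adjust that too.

Stitches: 319 × 26/24 = 345.58 → 346.
Rows: 929 × 37/32 = 1074.16 → 1074.
edging pick-up: 86 × 26/24 = 93.17 → 93.

Cast on 346 stitches; work 1074 rows; edging pick-up 93 stitches.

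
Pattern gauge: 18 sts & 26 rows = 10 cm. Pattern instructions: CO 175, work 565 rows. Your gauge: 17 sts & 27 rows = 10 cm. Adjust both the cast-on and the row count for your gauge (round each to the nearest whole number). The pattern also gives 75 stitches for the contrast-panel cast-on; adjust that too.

Stitches: 175 × 17/18 = 165.28 → 165.
Rows: 565 × 27/26 = 586.73 → 587.
contrast-panel cast-on: 75 × 17/18 = 70.83 → 71.

Cast on 165 stitches; work 587 rows; contrast-panel cast-on 71 stitches.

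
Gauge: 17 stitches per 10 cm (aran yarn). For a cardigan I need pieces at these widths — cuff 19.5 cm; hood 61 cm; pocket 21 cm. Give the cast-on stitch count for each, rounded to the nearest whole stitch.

Rate = 17/10 = 1.7 sts per cm.
cuff: 19.5 × 1.7 = 33.15 → 33.
hood: 61 × 1.7 = 103.70 → 104.
pocket: 21 × 1.7 = 35.70 → 36.

cuff 33; hood 104; pocket 36.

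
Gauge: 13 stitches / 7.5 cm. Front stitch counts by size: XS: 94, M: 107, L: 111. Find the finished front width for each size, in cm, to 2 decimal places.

13/7.5 = 1.733 sts per cm.
XS: 94 / 1.733 = 54.231 → 54.23 cm.
M: 107 / 1.733 = 61.731 → 61.73 cm.
L: 111 / 1.733 = 64.038 → 64.04 cm.

XS 54.23 cm; M 61.73 cm; L 64.04 cm.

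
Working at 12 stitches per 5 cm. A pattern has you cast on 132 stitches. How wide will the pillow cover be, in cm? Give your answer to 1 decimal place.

55.0 cm.

12 stitches / 5 cm = 2.4 stitches per cm.
132 / 2.4 = 55.00 cm.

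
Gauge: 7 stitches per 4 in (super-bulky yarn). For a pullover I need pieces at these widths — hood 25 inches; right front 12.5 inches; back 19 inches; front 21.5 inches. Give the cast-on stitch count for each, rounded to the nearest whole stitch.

hood 44; right front 22; back 33; front 38.

Rate = 7/4 = 1.75 sts per in.
hood: 25 × 1.75 = 43.75 → 44.
right front: 12.5 × 1.75 = 21.88 → 22.
back: 19 × 1.75 = 33.25 → 33.
front: 21.5 × 1.75 = 37.62 → 38.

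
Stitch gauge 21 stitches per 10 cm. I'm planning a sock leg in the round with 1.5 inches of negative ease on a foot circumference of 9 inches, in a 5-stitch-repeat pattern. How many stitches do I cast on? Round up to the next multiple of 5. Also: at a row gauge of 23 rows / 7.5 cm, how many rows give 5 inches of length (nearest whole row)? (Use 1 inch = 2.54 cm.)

Finished = 9 − 1.5 = 7.5 inches.
7.5 inches × 2.54 = 19.05 cm.
21/10 = 2.1 sts per cm; 19.05 × 2.1 = 40.01 sts.
Next multiple of 5 → 45.
5 inches = 12.70 cm; × 3.067 = 38.95 → 39 rows.

Cast on 45 stitches; work 39 rows.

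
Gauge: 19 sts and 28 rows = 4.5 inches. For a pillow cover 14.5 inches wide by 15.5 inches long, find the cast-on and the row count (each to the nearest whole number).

Stitch gauge = 19/4.5 = 4.222 sts/in; 14.5 × 4.222 = 61.22 → 61 sts.
Row gauge = 28/4.5 = 6.222 rows/in; 15.5 × 6.222 = 96.44 → 96 rows.

Cast on 61 stitches and work 96 rows.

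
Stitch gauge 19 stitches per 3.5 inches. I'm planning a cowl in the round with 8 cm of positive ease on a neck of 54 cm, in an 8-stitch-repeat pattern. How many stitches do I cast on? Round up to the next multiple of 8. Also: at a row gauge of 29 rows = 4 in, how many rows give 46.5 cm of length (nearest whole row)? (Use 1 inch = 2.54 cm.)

Finished = 54 + 8 = 62 cm.
62 cm × 1/2.54 = 24.41 inches.
19/3.5 = 5.429 sts per in; 24.41 × 5.429 = 132.51 sts.
Next multiple of 8 → 136.
46.5 cm = 18.31 inches; × 7.25 = 132.73 → 133 rows.

Cast on 136 stitches; work 133 rows.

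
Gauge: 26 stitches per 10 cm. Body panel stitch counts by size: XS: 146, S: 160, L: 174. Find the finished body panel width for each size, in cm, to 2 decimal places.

26/10 = 2.6 sts per cm.
XS: 146 / 2.6 = 56.154 → 56.15 cm.
S: 160 / 2.6 = 61.538 → 61.54 cm.
L: 174 / 2.6 = 66.923 → 66.92 cm.

XS 56.15 cm; S 61.54 cm; L 66.92 cm.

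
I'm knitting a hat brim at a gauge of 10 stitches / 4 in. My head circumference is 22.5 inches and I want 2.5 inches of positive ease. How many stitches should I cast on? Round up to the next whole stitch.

Cast on 63 stitches.

Finished = 22.5 + 2.5 = 25 in.
10 / 4 = 2.5 sts per inch.
25.00 × 2.5 = 62.50 sts.
→ 63 sts.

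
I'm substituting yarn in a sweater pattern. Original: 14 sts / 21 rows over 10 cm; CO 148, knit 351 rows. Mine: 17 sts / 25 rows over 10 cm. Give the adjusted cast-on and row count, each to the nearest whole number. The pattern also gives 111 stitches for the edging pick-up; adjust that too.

Cast on 180 stitches; work 418 rows; edging pick-up 135 stitches.

Stitches: 148 × 17/14 = 179.71 → 180.
Rows: 351 × 25/21 = 417.86 → 418.
edging pick-up: 111 × 17/14 = 134.79 → 135.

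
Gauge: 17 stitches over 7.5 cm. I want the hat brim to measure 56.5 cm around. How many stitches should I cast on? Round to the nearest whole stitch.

Cast on 128 stitches.

17 stitches / 7.5 cm = 2.267 stitches per cm.
56.5 × 2.267 = 128.07 stitches.
Round to nearest → 128.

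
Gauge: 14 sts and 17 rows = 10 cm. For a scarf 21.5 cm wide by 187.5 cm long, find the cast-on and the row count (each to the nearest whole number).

Cast on 30 stitches and work 319 rows.

Stitch gauge = 14/10 = 1.4 sts/cm; 21.5 × 1.4 = 30.10 → 30 sts.
Row gauge = 17/10 = 1.7 rows/cm; 187.5 × 1.7 = 318.75 → 319 rows.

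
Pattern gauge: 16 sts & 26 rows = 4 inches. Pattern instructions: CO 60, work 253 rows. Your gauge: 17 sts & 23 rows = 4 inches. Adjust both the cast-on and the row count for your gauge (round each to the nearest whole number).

Cast on 64 stitches; work 224 rows.

Stitches: 60 × 17/16 = 63.75 → 64.
Rows: 253 × 23/26 = 223.81 → 224.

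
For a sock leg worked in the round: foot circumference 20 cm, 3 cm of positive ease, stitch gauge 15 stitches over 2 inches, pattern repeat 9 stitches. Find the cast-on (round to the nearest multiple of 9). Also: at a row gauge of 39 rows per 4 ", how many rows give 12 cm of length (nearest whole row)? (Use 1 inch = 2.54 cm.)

Finished = 20 + 3 = 23 cm.
23 cm × 1/2.54 = 9.06 inches.
15/2 = 7.5 sts per in; 9.06 × 7.5 = 67.91 sts.
Nearest multiple of 9 → 72.
12 cm = 4.72 inches; × 9.75 = 46.06 → 46 rows.

Cast on 72 stitches; work 46 rows.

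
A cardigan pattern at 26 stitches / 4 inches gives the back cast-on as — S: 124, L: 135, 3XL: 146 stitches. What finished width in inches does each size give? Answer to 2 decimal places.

26/4 = 6.5 sts per in.
S: 124 / 6.5 = 19.077 → 19.08 in.
L: 135 / 6.5 = 20.769 → 20.77 in.
3XL: 146 / 6.5 = 22.462 → 22.46 in.

S 19.08 inches; L 20.77 inches; 3XL 22.46 inches.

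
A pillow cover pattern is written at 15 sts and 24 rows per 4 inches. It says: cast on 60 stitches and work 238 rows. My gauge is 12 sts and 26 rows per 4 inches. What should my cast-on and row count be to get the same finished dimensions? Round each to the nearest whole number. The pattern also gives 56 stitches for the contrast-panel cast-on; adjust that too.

Stitches: 60 × 12/15 = 48.00 → 48.
Rows: 238 × 26/24 = 257.83 → 258.
contrast-panel cast-on: 56 × 12/15 = 44.80 → 45.

Cast on 48 stitches; work 258 rows; contrast-panel cast-on 45 stitches.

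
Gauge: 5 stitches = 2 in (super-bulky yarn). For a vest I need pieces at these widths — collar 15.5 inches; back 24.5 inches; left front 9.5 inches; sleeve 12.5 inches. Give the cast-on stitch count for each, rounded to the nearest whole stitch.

Rate = 5/2 = 2.5 sts per in.
collar: 15.5 × 2.5 = 38.75 → 39.
back: 24.5 × 2.5 = 61.25 → 61.
left front: 9.5 × 2.5 = 23.75 → 24.
sleeve: 12.5 × 2.5 = 31.25 → 31.

collar 39; back 61; left front 24; sleeve 31.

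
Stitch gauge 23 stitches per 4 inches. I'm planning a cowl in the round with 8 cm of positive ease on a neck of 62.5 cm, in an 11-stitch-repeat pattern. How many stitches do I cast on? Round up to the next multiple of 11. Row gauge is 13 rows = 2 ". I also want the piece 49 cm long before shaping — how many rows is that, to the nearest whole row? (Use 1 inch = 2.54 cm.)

Finished = 62.5 + 8 = 70.5 cm.
70.5 cm × 1/2.54 = 27.76 inches.
23/4 = 5.75 sts per in; 27.76 × 5.75 = 159.60 sts.
Next multiple of 11 → 165.
49 cm = 19.29 inches; × 6.5 = 125.39 → 125 rows.

Cast on 165 stitches; work 125 rows.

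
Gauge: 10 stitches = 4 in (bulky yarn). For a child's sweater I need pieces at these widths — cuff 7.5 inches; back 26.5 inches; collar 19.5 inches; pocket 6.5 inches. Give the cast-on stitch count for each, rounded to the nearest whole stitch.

cuff 19; back 66; collar 49; pocket 16.

Rate = 10/4 = 2.5 sts per in.
cuff: 7.5 × 2.5 = 18.75 → 19.
back: 26.5 × 2.5 = 66.25 → 66.
collar: 19.5 × 2.5 = 48.75 → 49.
pocket: 6.5 × 2.5 = 16.25 → 16.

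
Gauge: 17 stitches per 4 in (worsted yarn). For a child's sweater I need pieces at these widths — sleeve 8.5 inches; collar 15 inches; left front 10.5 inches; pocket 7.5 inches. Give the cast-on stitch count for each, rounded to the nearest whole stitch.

sleeve 36; collar 64; left front 45; pocket 32.

Rate = 17/4 = 4.25 sts per in.
sleeve: 8.5 × 4.25 = 36.12 → 36.
collar: 15 × 4.25 = 63.75 → 64.
left front: 10.5 × 4.25 = 44.62 → 45.
pocket: 7.5 × 4.25 = 31.88 → 32.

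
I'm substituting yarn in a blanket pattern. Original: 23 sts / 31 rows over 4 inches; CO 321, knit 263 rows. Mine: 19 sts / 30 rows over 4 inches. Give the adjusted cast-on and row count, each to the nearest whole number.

Stitches: 321 × 19/23 = 265.17 → 265.
Rows: 263 × 30/31 = 254.52 → 255.

Cast on 265 stitches; work 255 rows.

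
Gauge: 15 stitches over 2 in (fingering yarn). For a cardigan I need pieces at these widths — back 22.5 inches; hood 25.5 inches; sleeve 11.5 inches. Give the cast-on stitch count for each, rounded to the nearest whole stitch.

back 169; hood 191; sleeve 86.

Rate = 15/2 = 7.5 sts per in.
back: 22.5 × 7.5 = 168.75 → 169.
hood: 25.5 × 7.5 = 191.25 → 191.
sleeve: 11.5 × 7.5 = 86.25 → 86.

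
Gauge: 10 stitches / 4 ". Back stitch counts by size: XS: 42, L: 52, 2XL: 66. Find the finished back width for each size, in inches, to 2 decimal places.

10/4 = 2.5 sts per in.
XS: 42 / 2.5 = 16.800 → 16.80 in.
L: 52 / 2.5 = 20.800 → 20.80 in.
2XL: 66 / 2.5 = 26.400 → 26.40 in.

XS 16.80 inches; L 20.80 inches; 2XL 26.40 inches.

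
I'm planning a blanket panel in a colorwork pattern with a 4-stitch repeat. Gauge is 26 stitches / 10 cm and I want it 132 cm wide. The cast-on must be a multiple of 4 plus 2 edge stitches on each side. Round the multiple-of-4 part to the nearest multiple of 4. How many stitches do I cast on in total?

Cast on 344 stitches.

26 / 10 = 2.6 sts per cm.
132 × 2.6 = 343.20 sts.
Less 4 edge sts → 339.20 for the repeat.
Nearest multiple of 4: 340.
Add back 4 edge sts → 344.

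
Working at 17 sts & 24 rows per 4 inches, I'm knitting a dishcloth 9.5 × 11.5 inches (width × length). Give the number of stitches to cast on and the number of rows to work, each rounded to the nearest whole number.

Cast on 40 stitches and work 69 rows.

Stitch gauge = 17/4 = 4.25 sts/in; 9.5 × 4.25 = 40.38 → 40 sts.
Row gauge = 24/4 = 6 rows/in; 11.5 × 6 = 69.00 → 69 rows.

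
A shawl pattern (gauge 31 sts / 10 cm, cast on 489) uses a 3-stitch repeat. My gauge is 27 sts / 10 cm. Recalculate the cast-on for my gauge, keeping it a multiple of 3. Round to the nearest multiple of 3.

426 stitches.

489 × 27 / 31 = 425.90.
Nearest multiple of 3: 426.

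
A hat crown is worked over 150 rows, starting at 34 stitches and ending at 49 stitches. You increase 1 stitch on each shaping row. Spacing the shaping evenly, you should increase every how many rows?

Increase every 10th row.

Stitches to add: |49 − 34| = 15.
Shaping rows needed: 15 / 1 = 15.
150 rows / 15 = every 10 rows.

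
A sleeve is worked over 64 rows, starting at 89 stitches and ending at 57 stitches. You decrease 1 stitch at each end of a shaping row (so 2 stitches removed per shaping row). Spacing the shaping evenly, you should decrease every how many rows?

Decrease every 4th row.

Stitches to remove: |57 − 89| = 32.
Shaping rows needed: 32 / 2 = 16.
64 rows / 16 = every 4 rows.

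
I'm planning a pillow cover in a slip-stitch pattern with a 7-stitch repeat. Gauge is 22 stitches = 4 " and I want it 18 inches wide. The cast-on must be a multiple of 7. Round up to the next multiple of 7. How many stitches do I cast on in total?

22 / 4 = 5.5 sts per inch.
18 × 5.5 = 99.00 sts.
Next multiple of 7: 105.

CO 105 sts.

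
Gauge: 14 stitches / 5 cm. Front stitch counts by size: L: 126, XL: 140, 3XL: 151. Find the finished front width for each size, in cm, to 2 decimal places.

L 45.00 cm; XL 50.00 cm; 3XL 53.93 cm.

14/5 = 2.8 sts per cm.
L: 126 / 2.8 = 45.000 → 45.00 cm.
XL: 140 / 2.8 = 50.000 → 50.00 cm.
3XL: 151 / 2.8 = 53.929 → 53.93 cm.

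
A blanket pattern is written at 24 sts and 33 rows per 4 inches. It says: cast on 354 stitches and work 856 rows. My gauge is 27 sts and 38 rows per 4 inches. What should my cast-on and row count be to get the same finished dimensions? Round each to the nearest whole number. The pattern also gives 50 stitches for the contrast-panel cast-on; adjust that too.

Stitches: 354 × 27/24 = 398.25 → 398.
Rows: 856 × 38/33 = 985.70 → 986.
contrast-panel cast-on: 50 × 27/24 = 56.25 → 56.

Cast on 398 stitches; work 986 rows; contrast-panel cast-on 56 stitches.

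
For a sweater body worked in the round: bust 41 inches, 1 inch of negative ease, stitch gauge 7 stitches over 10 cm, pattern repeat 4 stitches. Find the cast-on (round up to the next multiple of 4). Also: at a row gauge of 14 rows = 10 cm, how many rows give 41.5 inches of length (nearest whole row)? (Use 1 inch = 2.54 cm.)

Finished = 41 − 1 = 40 inches.
40 inches × 2.54 = 101.60 cm.
7/10 = 0.7 sts per cm; 101.60 × 0.7 = 71.12 sts.
Next multiple of 4 → 72.
41.5 inches = 105.41 cm; × 1.4 = 147.57 → 148 rows.

Cast on 72 stitches; work 148 rows.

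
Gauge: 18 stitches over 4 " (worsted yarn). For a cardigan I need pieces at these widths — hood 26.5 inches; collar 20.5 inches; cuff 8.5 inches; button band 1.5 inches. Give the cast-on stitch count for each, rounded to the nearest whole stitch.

hood 119; collar 92; cuff 38; button band 7.

Rate = 18/4 = 4.5 sts per in.
hood: 26.5 × 4.5 = 119.25 → 119.
collar: 20.5 × 4.5 = 92.25 → 92.
cuff: 8.5 × 4.5 = 38.25 → 38.
button band: 1.5 × 4.5 = 6.75 → 7.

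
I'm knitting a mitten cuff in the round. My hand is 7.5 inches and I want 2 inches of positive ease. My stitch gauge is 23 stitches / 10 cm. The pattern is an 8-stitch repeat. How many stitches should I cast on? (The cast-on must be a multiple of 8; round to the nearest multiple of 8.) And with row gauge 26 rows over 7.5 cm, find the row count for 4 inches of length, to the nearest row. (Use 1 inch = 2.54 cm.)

Finished = 7.5 + 2 = 9.5 inches.
9.5 inches × 2.54 = 24.13 cm.
23/10 = 2.3 sts per cm; 24.13 × 2.3 = 55.50 sts.
Nearest multiple of 8 → 56.
4 inches = 10.16 cm; × 3.467 = 35.22 → 35 rows.

Cast on 56 stitches; work 35 rows.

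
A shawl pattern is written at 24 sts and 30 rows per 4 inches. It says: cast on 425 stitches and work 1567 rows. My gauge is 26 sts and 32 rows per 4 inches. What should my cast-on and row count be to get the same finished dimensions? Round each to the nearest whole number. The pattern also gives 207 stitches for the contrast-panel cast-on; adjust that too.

Cast on 460 stitches; work 1671 rows; contrast-panel cast-on 224 stitches.

Stitches: 425 × 26/24 = 460.42 → 460.
Rows: 1567 × 32/30 = 1671.47 → 1671.
contrast-panel cast-on: 207 × 26/24 = 224.25 → 224.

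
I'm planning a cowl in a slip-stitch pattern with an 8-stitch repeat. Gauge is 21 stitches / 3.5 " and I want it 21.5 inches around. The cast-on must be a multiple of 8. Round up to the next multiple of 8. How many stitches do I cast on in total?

CO 136 sts.

21 / 3.5 = 6 sts per inch.
21.5 × 6 = 129.00 sts.
Next multiple of 8: 136.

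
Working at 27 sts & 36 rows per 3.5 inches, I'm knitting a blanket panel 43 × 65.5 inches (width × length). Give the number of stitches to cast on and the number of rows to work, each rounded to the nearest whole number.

Stitch gauge = 27/3.5 = 7.714 sts/in; 43 × 7.714 = 331.71 → 332 sts.
Row gauge = 36/3.5 = 10.286 rows/in; 65.5 × 10.286 = 673.71 → 674 rows.

Cast on 332 stitches and work 674 rows.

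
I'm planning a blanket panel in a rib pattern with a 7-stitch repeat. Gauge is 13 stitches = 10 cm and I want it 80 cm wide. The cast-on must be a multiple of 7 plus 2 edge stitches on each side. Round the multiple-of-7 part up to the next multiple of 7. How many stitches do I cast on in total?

109 stitches.

13 / 10 = 1.3 sts per cm.
80 × 1.3 = 104.00 sts.
Less 4 edge sts → 100.00 for the repeat.
Next multiple of 7: 105.
Add back 4 edge sts → 109.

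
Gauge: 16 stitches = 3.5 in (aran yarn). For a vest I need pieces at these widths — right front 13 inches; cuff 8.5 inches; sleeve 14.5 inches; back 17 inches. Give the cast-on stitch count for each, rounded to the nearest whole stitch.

right front 59; cuff 39; sleeve 66; back 78.

Rate = 16/3.5 = 4.571 sts per in.
right front: 13 × 4.571 = 59.43 → 59.
cuff: 8.5 × 4.571 = 38.86 → 39.
sleeve: 14.5 × 4.571 = 66.29 → 66.
back: 17 × 4.571 = 77.71 → 78.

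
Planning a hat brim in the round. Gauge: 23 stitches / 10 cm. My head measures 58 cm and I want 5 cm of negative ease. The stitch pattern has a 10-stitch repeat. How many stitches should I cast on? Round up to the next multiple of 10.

Cast on 130 stitches.

Finished = 58 − 5 = 53 cm.
23 / 10 = 2.3 sts/cm.
53 × 2.3 = 121.90 sts.
Next multiple of 10: 130.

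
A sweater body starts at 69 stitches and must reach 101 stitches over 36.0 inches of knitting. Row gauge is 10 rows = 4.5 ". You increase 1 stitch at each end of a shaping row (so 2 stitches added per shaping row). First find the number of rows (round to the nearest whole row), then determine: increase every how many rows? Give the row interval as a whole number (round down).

Rows = 36.0 × 2.222 = 80.0 → 80 rows.
Stitches to add: 32 → 16 shaping rows (at 2 st each).
80 / 16 = 5.00 → every 5 rows.

Increase every 5th row.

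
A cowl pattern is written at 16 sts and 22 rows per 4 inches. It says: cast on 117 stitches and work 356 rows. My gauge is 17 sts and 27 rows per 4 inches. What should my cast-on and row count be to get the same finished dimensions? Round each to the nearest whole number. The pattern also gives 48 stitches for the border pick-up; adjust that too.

Stitches: 117 × 17/16 = 124.31 → 124.
Rows: 356 × 27/22 = 436.91 → 437.
border pick-up: 48 × 17/16 = 51.00 → 51.

Cast on 124 stitches; work 437 rows; border pick-up 51 stitches.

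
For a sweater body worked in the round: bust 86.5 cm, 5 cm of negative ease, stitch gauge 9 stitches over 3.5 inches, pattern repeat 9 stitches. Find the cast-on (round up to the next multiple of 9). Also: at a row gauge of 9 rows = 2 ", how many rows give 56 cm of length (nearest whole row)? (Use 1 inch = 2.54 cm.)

Finished = 86.5 − 5 = 81.5 cm.
81.5 cm × 1/2.54 = 32.09 inches.
9/3.5 = 2.571 sts per in; 32.09 × 2.571 = 82.51 sts.
Next multiple of 9 → 90.
56 cm = 22.05 inches; × 4.5 = 99.21 → 99 rows.

Cast on 90 stitches; work 99 rows.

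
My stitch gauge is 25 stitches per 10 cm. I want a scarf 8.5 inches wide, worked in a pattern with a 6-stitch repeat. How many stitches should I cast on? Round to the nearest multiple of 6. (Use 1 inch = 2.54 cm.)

8.5 in = 8.5 × 2.54 = 21.59 cm.
25 / 10 = 2.5 sts/cm.
21.59 × 2.5 = 53.98 sts.
→ 54.

54 stitches.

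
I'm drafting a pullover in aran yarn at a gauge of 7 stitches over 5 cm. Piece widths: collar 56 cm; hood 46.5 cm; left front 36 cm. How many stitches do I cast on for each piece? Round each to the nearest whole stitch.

Rate = 7/5 = 1.4 sts per cm.
collar: 56 × 1.4 = 78.40 → 78.
hood: 46.5 × 1.4 = 65.10 → 65.
left front: 36 × 1.4 = 50.40 → 50.

collar 78; hood 65; left front 50.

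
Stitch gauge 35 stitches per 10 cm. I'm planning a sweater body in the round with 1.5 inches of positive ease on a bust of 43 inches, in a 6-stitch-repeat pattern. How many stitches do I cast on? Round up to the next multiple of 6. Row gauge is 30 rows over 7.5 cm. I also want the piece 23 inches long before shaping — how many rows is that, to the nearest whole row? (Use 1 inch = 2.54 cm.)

Cast on 396 stitches; work 234 rows.

Finished = 43 + 1.5 = 44.5 inches.
44.5 inches × 2.54 = 113.03 cm.
35/10 = 3.5 sts per cm; 113.03 × 3.5 = 395.61 sts.
Next multiple of 6 → 396.
23 inches = 58.42 cm; × 4 = 233.68 → 234 rows.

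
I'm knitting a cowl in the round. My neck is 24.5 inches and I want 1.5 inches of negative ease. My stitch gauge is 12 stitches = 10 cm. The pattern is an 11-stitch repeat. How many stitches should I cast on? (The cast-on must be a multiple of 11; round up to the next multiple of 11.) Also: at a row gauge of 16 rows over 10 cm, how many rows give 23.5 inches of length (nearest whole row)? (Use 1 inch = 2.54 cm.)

Cast on 77 stitches; work 96 rows.

Finished = 24.5 − 1.5 = 23 inches.
23 inches × 2.54 = 58.42 cm.
12/10 = 1.2 sts per cm; 58.42 × 1.2 = 70.10 sts.
Next multiple of 11 → 77.
23.5 inches = 59.69 cm; × 1.6 = 95.50 → 96 rows.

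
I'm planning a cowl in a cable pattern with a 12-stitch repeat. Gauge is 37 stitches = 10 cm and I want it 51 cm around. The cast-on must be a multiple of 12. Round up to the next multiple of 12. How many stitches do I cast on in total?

37 / 10 = 3.7 sts per cm.
51 × 3.7 = 188.70 sts.
Next multiple of 12: 192.

CO 192 sts.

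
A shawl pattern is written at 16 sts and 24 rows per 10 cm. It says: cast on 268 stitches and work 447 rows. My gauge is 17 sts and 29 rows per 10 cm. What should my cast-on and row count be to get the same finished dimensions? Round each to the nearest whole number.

Stitches: 268 × 17/16 = 284.75 → 285.
Rows: 447 × 29/24 = 540.12 → 540.

Cast on 285 stitches; work 540 rows.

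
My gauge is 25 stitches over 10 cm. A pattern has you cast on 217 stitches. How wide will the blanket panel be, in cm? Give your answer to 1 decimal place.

86.8 cm.

25 stitches / 10 cm = 2.5 stitches per cm.
217 / 2.5 = 86.80 cm.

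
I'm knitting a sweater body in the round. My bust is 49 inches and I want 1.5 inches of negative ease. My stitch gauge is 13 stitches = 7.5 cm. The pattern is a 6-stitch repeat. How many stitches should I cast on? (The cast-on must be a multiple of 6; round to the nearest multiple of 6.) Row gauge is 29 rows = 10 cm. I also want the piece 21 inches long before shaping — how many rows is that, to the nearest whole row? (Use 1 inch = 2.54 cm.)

Finished = 49 − 1.5 = 47.5 inches.
47.5 inches × 2.54 = 120.65 cm.
13/7.5 = 1.733 sts per cm; 120.65 × 1.733 = 209.13 sts.
Nearest multiple of 6 → 210.
21 inches = 53.34 cm; × 2.9 = 154.69 → 155 rows.

Cast on 210 stitches; work 155 rows.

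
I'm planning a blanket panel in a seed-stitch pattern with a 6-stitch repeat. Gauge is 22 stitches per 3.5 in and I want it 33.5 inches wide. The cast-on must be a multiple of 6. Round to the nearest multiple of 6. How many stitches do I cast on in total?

CO 210 sts.

22 / 3.5 = 6.286 sts per inch.
33.5 × 6.286 = 210.57 sts.
Nearest multiple of 6: 210.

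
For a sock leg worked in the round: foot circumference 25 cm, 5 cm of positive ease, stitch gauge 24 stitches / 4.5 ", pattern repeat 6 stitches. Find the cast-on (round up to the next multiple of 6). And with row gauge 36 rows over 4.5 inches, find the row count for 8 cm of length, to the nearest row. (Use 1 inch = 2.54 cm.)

Finished = 25 + 5 = 30 cm.
30 cm × 1/2.54 = 11.81 inches.
24/4.5 = 5.333 sts per in; 11.81 × 5.333 = 62.99 sts.
Next multiple of 6 → 66.
8 cm = 3.15 inches; × 8 = 25.20 → 25 rows.

Cast on 66 stitches; work 25 rows.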